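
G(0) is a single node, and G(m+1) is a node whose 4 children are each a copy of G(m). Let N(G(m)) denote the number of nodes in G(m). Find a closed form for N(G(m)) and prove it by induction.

Claim: N(G(m)) = (4^{m+1} − 1)/3.

Base case: N(G(0)) = 1, and (4^{0+1} − 1)/3 = 1.
Assume N(G(j)) = (4^{j+1} − 1)/3.
Then N(G(j+1)) = 1 + 4N(G(j)) = 1 + 4·(4^{j+1} − 1)/3 = 1 + (4^{j+2} − 4)/3 = (3 + 4^{j+2} − 4)/3 = (4^{j+2} − 1)/3.
By induction, N(G(m)) = (4^{m+1} − 1)/3 for all m ≥ 0.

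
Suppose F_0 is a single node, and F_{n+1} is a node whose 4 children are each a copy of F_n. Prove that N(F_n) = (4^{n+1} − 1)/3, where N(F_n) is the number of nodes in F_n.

Base case: N(F_0) = 1, and (4^{0+1} − 1)/3 = 1.
Assume N(F_m) = (4^{m+1} − 1)/3.
Then N(F_{m+1}) = 1 + 4N(F_m) = 1 + 4·(4^{m+1} − 1)/3 = 1 + (4^{m+2} − 4)/3 = (3 + 4^{m+2} − 4)/3 = (4^{m+2} − 1)/3.
Hence N(F_n) = (4^{n+1} − 1)/3 for every n ≥ 0, by induction.

N(F_n) = (4^{n+1} − 1)/3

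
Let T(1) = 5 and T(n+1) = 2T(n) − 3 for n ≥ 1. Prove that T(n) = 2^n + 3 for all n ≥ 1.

Base case: T(1) = 5, and 2^1 + 3 = 2 + 3 = 5.
Assume T(r) = 2^r + 3 for some r ≥ 1.
Then T(r+1) = 2T(r) − 3 = 2·(2^r + 3) − 3 = 2^{r+1} + 6 − 3 = 2^{r+1} + 3.
Hence T(n) = 2^n + 3 for every n ≥ 1, by induction.

T(n) = 2^n + 3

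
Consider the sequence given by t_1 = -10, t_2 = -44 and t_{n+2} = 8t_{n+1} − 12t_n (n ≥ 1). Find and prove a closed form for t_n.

Claim: t_n = -6^n − 2·2^n.

Base cases: t_1 = -10 and -6^1 − 2·2^1 = -10; t_2 = -44 and -6^2 − 2·2^2 = -44.
Assume t_j = -6^j − 2·2^j for all 1 ≤ j ≤ m, where m ≥ 2.
Then t_{m+1} = 8t_m − 12t_{m−1} = 8·(-6^m − 2·2^m) − 12·(-6^{m−1} − 2·2^{m−1}) = -(8·6 − 12)6^{m−1} − 2·(8·2 − 12)2^{m−1} = -36·6^{m−1} − 8·2^{m−1} = -6^{m+1} − 2·2^{m+1}.
Hence t_n = -6^n − 2·2^n for every n ≥ 1, by strong induction.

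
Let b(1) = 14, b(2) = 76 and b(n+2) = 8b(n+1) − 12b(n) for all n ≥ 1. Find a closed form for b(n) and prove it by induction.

Claim: b(n) = 2·6^n + 2^n.

Base cases: b(1) = 14 and 2·6^1 + 2^1 = 14; b(2) = 76 and 2·6^2 + 2^2 = 76.
Assume b(i) = 2·6^i + 2^i for all 1 ≤ i ≤ j, where j ≥ 2.
Then b(j+1) = 8b(j) − 12b(j−1) = 8·(2·6^j + 2^j) − 12·(2·6^{j−1} + 2^{j−1}) = 2·(8·6 − 12)6^{j−1} + (8·2 − 12)2^{j−1} = 72·6^{j−1} + 4·2^{j−1} = 2·6^{j+1} + 2^{j+1}.
By strong induction, b(n) = 2·6^n + 2^n for all n ≥ 1.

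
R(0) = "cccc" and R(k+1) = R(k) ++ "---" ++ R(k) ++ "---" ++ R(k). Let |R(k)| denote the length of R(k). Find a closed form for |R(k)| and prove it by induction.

Claim: |R(k)| = 7·3^k − 3.

Base case: |R(0)| = 4, and 7·3^0 − 3 = 4.
Assume |R(j)| = 7·3^j − 3.
Then |R(j+1)| = 3|R(j)| + 6 = 3(7·3^j − 3) + 6 = 7·3^{j+1} − 9 + 6 = 7·3^{j+1} − 3.
So the formula holds for j+1, and by induction |R(k)| = 7·3^k − 3 for all k ≥ 0.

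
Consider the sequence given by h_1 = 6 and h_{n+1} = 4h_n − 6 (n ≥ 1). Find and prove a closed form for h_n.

Claim: h_n = 4^n + 2.

Base case: h_1 = 6, and 4^1 + 2 = 4 + 2 = 6.
Assume h_m = 4^m + 2 for some m ≥ 1.
Then h_{m+1} = 4h_m − 6 = 4·(4^m + 2) − 6 = 4^{m+1} + 8 − 6 = 4^{m+1} + 2.
So the formula holds for m+1, and by induction h_n = 4^n + 2 for all n ≥ 1.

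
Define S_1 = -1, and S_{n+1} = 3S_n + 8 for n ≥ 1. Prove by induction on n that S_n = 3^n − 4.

Base case: S_1 = -1, and 3^1 − 4 = 3 − 4 = -1.
Assume S_k = 3^k − 4 for some k ≥ 1.
Then S_{k+1} = 3S_k + 8 = 3·(3^k − 4) + 8 = 3^{k+1} − 12 + 8 = 3^{k+1} − 4.
So the formula holds for k+1, and by induction S_n = 3^n − 4 for all n ≥ 1.

S_n = 3^n − 4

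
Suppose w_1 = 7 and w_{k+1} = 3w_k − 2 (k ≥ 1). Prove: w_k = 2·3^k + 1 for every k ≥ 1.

Base case: w_1 = 7, and 2·3^1 + 1 = 6 + 1 = 7.
Assume w_r = 2·3^r + 1 for some r ≥ 1.
Then w_{r+1} = 3w_r − 2 = 3·(2·3^r + 1) − 2 = 6·3^r + 3 − 2 = 2·3^{r+1} + 1.
By induction, w_k = 2·3^k + 1 for all k ≥ 1.

w_k = 2·3^k + 1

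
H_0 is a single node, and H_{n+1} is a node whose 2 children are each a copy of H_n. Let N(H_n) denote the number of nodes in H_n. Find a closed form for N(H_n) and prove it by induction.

Claim: N(H_n) = 2^{n+1} − 1.

Base case: N(H_0) = 1, and 2^{0+1} − 1 = 1.
Assume N(H_k) = 2^{k+1} − 1.
Then N(H_{k+1}) = 1 + 2N(H_k) = 1 + 2(2^{k+1} − 1) = 2^{k+2} − 2 + 1 = 2^{k+2} − 1.
Hence N(H_n) = 2^{n+1} − 1 for every n ≥ 0, by induction.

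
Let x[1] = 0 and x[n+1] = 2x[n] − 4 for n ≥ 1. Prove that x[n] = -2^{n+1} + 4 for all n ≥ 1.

Base case: x[1] = 0, and -2^{1+1} + 4 = -4 + 4 = 0.
Assume x[j] = -2^{j+1} + 4 for some j ≥ 1.
Then x[j+1] = 2x[j] − 4 = 2·(-2^{j+1} + 4) − 4 = -2^{j+2} + 8 − 4 = -2^{j+2} + 4.
Hence x[n] = -2^{n+1} + 4 for every n ≥ 1, by induction.

x[n] = -2^{n+1} + 4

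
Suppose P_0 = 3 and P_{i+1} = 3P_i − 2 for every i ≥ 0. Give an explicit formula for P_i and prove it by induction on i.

Claim: P_i = 2·3^i + 1.

Base case: P_0 = 3, and 2·3^0 + 1 = 2 + 1 = 3.
Assume P_m = 2·3^m + 1 for some m ≥ 0.
Then P_{m+1} = 3P_m − 2 = 3·(2·3^m + 1) − 2 = 6·3^m + 3 − 2 = 2·3^{m+1} + 1.
Hence P_i = 2·3^i + 1 for every i ≥ 0, by induction.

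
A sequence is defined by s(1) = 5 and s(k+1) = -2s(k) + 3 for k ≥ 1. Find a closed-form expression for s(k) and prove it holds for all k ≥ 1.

Claim: s(k) = -2·(-2)^k + 1.

Base case: s(1) = 5, and -2·(-2)^1 + 1 = 4 + 1 = 5.
Assume s(r) = -2·(-2)^r + 1 for some r ≥ 1.
Then s(r+1) = -2s(r) + 3 = -2·(-2·(-2)^r + 1) + 3 = 4·(-2)^r − 2 + 3 = -2·(-2)^{r+1} + 1.
Hence s(k) = -2·(-2)^k + 1 for every k ≥ 1, by induction.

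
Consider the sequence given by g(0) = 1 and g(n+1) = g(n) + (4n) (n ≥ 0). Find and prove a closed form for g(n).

Claim: g(n) = 2n^2 − 2n + 1.

Base case: g(0) = 1, and 2·0^2 − 2·0 + 1 = 1.
Assume g(k) = 2k^2 − 2k + 1.
Then g(k+1) = g(k) + (4k) = (2k^2 − 2k + 1) + (4k) = 2k^2 + 2k + 1,
and 2·(k+1)^2 − 2·(k+1) + 1 = 2k^2 + 2k + 1.
This completes the inductive step, so g(n) = 2n^2 − 2n + 1 for all n ≥ 0.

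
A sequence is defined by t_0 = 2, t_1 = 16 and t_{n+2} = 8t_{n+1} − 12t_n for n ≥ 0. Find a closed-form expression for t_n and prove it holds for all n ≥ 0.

Claim: t_n = 3·6^n − 2^n.

Base cases: t_0 = 2 and 3·6^0 − 2^0 = 2; t_1 = 16 and 3·6^1 − 2^1 = 16.
Assume t_j = 3·6^j − 2^j for all 0 ≤ j ≤ r, where r ≥ 1.
Then t_{r+1} = 8t_r − 12t_{r−1} = 8·(3·6^r − 2^r) − 12·(3·6^{r−1} − 2^{r−1}) = 3·(8·6 − 12)6^{r−1} − (8·2 − 12)2^{r−1} = 108·6^{r−1} − 4·2^{r−1} = 3·6^{r+1} − 2^{r+1}.
Hence t_n = 3·6^n − 2^n for every n ≥ 0, by strong induction.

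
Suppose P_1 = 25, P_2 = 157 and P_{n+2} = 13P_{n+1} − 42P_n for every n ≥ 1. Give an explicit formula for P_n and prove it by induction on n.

Claim: P_n = 3·6^n + 7^n.

Base cases: P_1 = 25 and 3·6^1 + 7^1 = 25; P_2 = 157 and 3·6^2 + 7^2 = 157.
Assume P_j = 3·6^j + 7^j for all 1 ≤ j ≤ k, where k ≥ 2.
Then P_{k+1} = 13P_k − 42P_{k−1} = 13·(3·6^k + 7^k) − 42·(3·6^{k−1} + 7^{k−1}) = 3·(13·6 − 42)6^{k−1} + (13·7 − 42)7^{k−1} = 108·6^{k−1} + 49·7^{k−1} = 3·6^{k+1} + 7^{k+1}.
This completes the inductive step, so P_n = 3·6^n + 7^n for all n ≥ 1.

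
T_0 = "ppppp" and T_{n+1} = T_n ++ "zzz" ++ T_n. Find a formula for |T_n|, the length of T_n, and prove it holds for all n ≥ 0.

Claim: |T_n| = 2^{n+3} − 3.

Base case: |T_0| = 5, and 2^{0+3} − 3 = 5.
Assume |T_r| = 2^{r+3} − 3.
Then |T_{r+1}| = |T_r| + 3 + |T_r| = 2|T_r| + 3 = 2(2^{r+3} − 3) + 3 = 2^{r+1+3} − 6 + 3 = 2^{r+1+3} − 3.
Hence |T_n| = 2^{n+3} − 3 for every n ≥ 0, by induction.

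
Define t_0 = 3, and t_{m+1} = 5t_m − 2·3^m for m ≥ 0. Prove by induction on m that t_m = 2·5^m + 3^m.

Base case: t_0 = 3, and 2·5^0 + 3^0 = 2 + 1 = 3.
Assume t_r = 2·5^r + 3^r for some r ≥ 0.
Then t_{r+1} = 5t_r − 2·3^r = 5·(2·5^r + 3^r) − 2·3^r = 2·5^{r+1} + 5·3^r − 2·3^r = 2·5^{r+1} + 3·3^r = 2·5^{r+1} + 3^{r+1}.
This completes the inductive step, so t_m = 2·5^m + 3^m for all m ≥ 0.

t_m = 2·5^m + 3^m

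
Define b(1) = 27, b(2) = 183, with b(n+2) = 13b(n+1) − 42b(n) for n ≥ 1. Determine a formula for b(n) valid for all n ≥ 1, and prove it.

Claim: b(n) = 3·7^n + 6^n.

Base cases: b(1) = 27 and 3·7^1 + 6^1 = 27; b(2) = 183 and 3·7^2 + 6^2 = 183.
Assume b(j) = 3·7^j + 6^j for all 1 ≤ j ≤ r, where r ≥ 2.
Then b(r+1) = 13b(r) − 42b(r−1) = 13·(3·7^r + 6^r) − 42·(3·7^{r−1} + 6^{r−1}) = 3·(13·7 − 42)7^{r−1} + (13·6 − 42)6^{r−1} = 147·7^{r−1} + 36·6^{r−1} = 3·7^{r+1} + 6^{r+1}.
Hence b(n) = 3·7^n + 6^n for every n ≥ 1, by strong induction.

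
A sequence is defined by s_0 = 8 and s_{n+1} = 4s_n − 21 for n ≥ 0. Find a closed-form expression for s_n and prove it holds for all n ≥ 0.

Claim: s_n = 4^n + 7.

Base case: s_0 = 8, and 4^0 + 7 = 1 + 7 = 8.
Assume s_r = 4^r + 7 for some r ≥ 0.
Then s_{r+1} = 4s_r − 21 = 4·(4^r + 7) − 21 = 4^{r+1} + 28 − 21 = 4^{r+1} + 7.
This completes the inductive step, so s_n = 4^n + 7 for all n ≥ 0.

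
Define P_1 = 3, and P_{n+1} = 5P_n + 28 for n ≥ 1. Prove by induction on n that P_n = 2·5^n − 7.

Base case: P_1 = 3, and 2·5^1 − 7 = 10 − 7 = 3.
Assume P_m = 2·5^m − 7 for some m ≥ 1.
Then P_{m+1} = 5P_m + 28 = 5·(2·5^m − 7) + 28 = 10·5^m − 35 + 28 = 2·5^{m+1} − 7.
This completes the inductive step, so P_n = 2·5^n − 7 for all n ≥ 1.

P_n = 2·5^n − 7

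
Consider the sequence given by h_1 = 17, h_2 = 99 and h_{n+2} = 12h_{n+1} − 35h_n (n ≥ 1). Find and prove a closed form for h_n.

Claim: h_n = 7^n + 2·5^n.

Base cases: h_1 = 17 and 7^1 + 2·5^1 = 17; h_2 = 99 and 7^2 + 2·5^2 = 99.
Assume h_j = 7^j + 2·5^j for all 1 ≤ j ≤ m, where m ≥ 2.
Then h_{m+1} = 12h_m − 35h_{m−1} = 12·(7^m + 2·5^m) − 35·(7^{m−1} + 2·5^{m−1}) = (12·7 − 35)7^{m−1} + 2·(12·5 − 35)5^{m−1} = 49·7^{m−1} + 50·5^{m−1} = 7^{m+1} + 2·5^{m+1}.
Hence h_n = 7^n + 2·5^n for every n ≥ 1, by strong induction.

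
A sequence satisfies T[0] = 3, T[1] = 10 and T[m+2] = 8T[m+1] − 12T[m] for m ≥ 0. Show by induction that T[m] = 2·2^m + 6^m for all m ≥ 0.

Base cases: T[0] = 3 and 2·2^0 + 6^0 = 3; T[1] = 10 and 2·2^1 + 6^1 = 10.
Assume T[i] = 2·2^i + 6^i for all 0 ≤ i ≤ j, where j ≥ 1.
Then T[j+1] = 8T[j] − 12T[j−1] = 8·(2·2^j + 6^j) − 12·(2·2^{j−1} + 6^{j−1}) = 2·(8·2 − 12)2^{j−1} + (8·6 − 12)6^{j−1} = 8·2^{j−1} + 36·6^{j−1} = 2·2^{j+1} + 6^{j+1}.
This completes the inductive step, so T[m] = 2·2^m + 6^m for all m ≥ 0.

T[m] = 2·2^m + 6^m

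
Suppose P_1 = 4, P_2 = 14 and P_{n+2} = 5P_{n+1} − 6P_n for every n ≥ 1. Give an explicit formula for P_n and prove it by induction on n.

Claim: P_n = 2·3^n − 2^n.

Base cases: P_1 = 4 and 2·3^1 − 2^1 = 4; P_2 = 14 and 2·3^2 − 2^2 = 14.
Assume P_j = 2·3^j − 2^j for all 1 ≤ j ≤ m, where m ≥ 2.
Then P_{m+1} = 5P_m − 6P_{m−1} = 5·(2·3^m − 2^m) − 6·(2·3^{m−1} − 2^{m−1}) = 2·(5·3 − 6)3^{m−1} − (5·2 − 6)2^{m−1} = 18·3^{m−1} − 4·2^{m−1} = 2·3^{m+1} − 2^{m+1}.
By strong induction, P_n = 2·3^n − 2^n for all n ≥ 1.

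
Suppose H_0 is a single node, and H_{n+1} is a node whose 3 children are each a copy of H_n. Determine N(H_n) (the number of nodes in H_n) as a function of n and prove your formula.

Claim: N(H_n) = (3^{n+1} − 1)/2.

Base case: N(H_0) = 1, and (3^{0+1} − 1)/2 = 1.
Assume N(H_m) = (3^{m+1} − 1)/2.
Then N(H_{m+1}) = 1 + 3N(H_m) = 1 + 3·(3^{m+1} − 1)/2 = 1 + (3^{m+2} − 3)/2 = (2 + 3^{m+2} − 3)/2 = (3^{m+2} − 1)/2.
By induction, N(H_n) = (3^{n+1} − 1)/2 for all n ≥ 0.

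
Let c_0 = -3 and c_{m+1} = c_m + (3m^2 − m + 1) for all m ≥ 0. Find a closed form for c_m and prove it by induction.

Claim: c_m = m^3 − 2m^2 + 2m − 3.

Base case: c_0 = -3, and 0^3 − 2·0^2 + 2·0 − 3 = -3.
Assume c_j = j^3 − 2j^2 + 2j − 3.
Then c_{j+1} = c_j + (3j^2 − j + 1) = (j^3 − 2j^2 + 2j − 3) + (3j^2 − j + 1) = j^3 + j^2 + j − 2,
and (j+1)^3 − 2·(j+1)^2 + 2·(j+1) − 3 = j^3 + j^2 + j − 2.
Hence c_m = m^3 − 2m^2 + 2m − 3 for every m ≥ 0, by induction.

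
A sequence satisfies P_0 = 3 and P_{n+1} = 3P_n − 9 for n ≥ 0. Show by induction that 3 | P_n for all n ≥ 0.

Base case: P_0 = 3 = 3·1, so 3 | P_0.
Assume 3 | P_j, so P_j = 3t for some integer t.
Then P_{j+1} = 3P_j − 9 = 3·(3t) − 9 = 3(3t − 3), so 3 | P_{j+1}.
By induction, 3 | P_n for all n ≥ 0.

3 | P_n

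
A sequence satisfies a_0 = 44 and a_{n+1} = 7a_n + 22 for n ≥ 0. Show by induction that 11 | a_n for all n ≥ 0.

Base case: a_0 = 44 = 11·4, so 11 | a_0.
Assume 11 | a_j, so a_j = 11t for some integer t.
Then a_{j+1} = 7a_j + 22 = 7·(11t) + 22 = 11(7t + 2), so 11 | a_{j+1}.
This completes the inductive step, so 11 | a_n for all n ≥ 0.

11 | a_n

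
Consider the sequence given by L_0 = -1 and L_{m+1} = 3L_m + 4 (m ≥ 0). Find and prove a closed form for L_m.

Claim: L_m = 3^m − 2.

Base case: L_0 = -1, and 3^0 − 2 = 1 − 2 = -1.
Assume L_k = 3^k − 2 for some k ≥ 0.
Then L_{k+1} = 3L_k + 4 = 3·(3^k − 2) + 4 = 3^{k+1} − 6 + 4 = 3^{k+1} − 2.
Hence L_m = 3^m − 2 for every m ≥ 0, by induction.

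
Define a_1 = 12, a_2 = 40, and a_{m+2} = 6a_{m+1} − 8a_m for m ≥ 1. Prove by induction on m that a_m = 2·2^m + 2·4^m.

Base cases: a_1 = 12 and 2·2^1 + 2·4^1 = 12; a_2 = 40 and 2·2^2 + 2·4^2 = 40.
Assume a_i = 2·2^i + 2·4^i for all 1 ≤ i ≤ j, where j ≥ 2.
Then a_{j+1} = 6a_j − 8a_{j−1} = 6·(2·2^j + 2·4^j) − 8·(2·2^{j−1} + 2·4^{j−1}) = 2·(6·2 − 8)2^{j−1} + 2·(6·4 − 8)4^{j−1} = 8·2^{j−1} + 32·4^{j−1} = 2·2^{j+1} + 2·4^{j+1}.
This completes the inductive step, so a_m = 2·2^m + 2·4^m for all m ≥ 1.

a_m = 2·2^m + 2·4^m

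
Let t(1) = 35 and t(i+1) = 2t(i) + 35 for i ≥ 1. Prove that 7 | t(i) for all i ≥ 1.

Base case: t(1) = 35 = 7·5, so 7 | t(1).
Assume 7 | t(r), so t(r) = 7s for some integer s.
Then t(r+1) = 2t(r) + 35 = 2·(7s) + 35 = 7(2s + 5), so 7 | t(r+1).
So the property holds for r+1, and by induction 7 | t(i) for all i ≥ 1.

7 | t(i)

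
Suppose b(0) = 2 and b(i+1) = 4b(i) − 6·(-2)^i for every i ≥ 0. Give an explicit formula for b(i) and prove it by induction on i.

Claim: b(i) = 4^i + (-2)^i.

Base case: b(0) = 2, and 4^0 + (-2)^0 = 1 + 1 = 2.
Assume b(j) = 4^j + (-2)^j for some j ≥ 0.
Then b(j+1) = 4b(j) − 6·(-2)^j = 4·(4^j + (-2)^j) − 6·(-2)^j = 4^{j+1} + 4·(-2)^j − 6·(-2)^j = 4^{j+1} − 2·(-2)^j = 4^{j+1} + (-2)^{j+1}.
So the formula holds for j+1, and by induction b(i) = 4^i + (-2)^i for all i ≥ 0.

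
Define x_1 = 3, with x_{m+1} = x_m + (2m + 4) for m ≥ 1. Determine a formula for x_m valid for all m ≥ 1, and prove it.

Claim: x_m = m^2 + 3m − 1.

Base case: x_1 = 3, and 1^2 + 3·1 − 1 = 3.
Assume x_r = r^2 + 3r − 1.
Then x_{r+1} = x_r + (2r + 4) = (r^2 + 3r − 1) + (2r + 4) = r^2 + 5r + 3,
and (r+1)^2 + 3·(r+1) − 1 = r^2 + 5r + 3.
By induction, x_m = m^2 + 3m − 1 for all m ≥ 1.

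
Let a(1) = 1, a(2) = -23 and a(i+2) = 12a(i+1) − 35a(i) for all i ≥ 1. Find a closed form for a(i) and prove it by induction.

Claim: a(i) = 3·5^i − 2·7^i.

Base cases: a(1) = 1 and 3·5^1 − 2·7^1 = 1; a(2) = -23 and 3·5^2 − 2·7^2 = -23.
Assume a(j) = 3·5^j − 2·7^j for all 1 ≤ j ≤ m, where m ≥ 2.
Then a(m+1) = 12a(m) − 35a(m−1) = 12·(3·5^m − 2·7^m) − 35·(3·5^{m−1} − 2·7^{m−1}) = 3·(12·5 − 35)5^{m−1} − 2·(12·7 − 35)7^{m−1} = 75·5^{m−1} − 98·7^{m−1} = 3·5^{m+1} − 2·7^{m+1}.
This completes the inductive step, so a(i) = 3·5^i − 2·7^i for all i ≥ 1.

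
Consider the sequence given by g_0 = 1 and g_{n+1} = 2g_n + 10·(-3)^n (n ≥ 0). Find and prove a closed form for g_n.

Claim: g_n = 3·2^n − 2·(-3)^n.

Base case: g_0 = 1, and 3·2^0 − 2·(-3)^0 = 3 − 2 = 1.
Assume g_j = 3·2^j − 2·(-3)^j for some j ≥ 0.
Then g_{j+1} = 2g_j + 10·(-3)^j = 2·(3·2^j − 2·(-3)^j) + 10·(-3)^j = 3·2^{j+1} − 4·(-3)^j + 10·(-3)^j = 3·2^{j+1} + 6·(-3)^j = 3·2^{j+1} − 2·(-3)^{j+1}.
This completes the inductive step, so g_n = 3·2^n − 2·(-3)^n for all n ≥ 0.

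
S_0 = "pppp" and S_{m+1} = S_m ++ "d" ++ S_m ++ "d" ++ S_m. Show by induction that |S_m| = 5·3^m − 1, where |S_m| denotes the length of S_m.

Base case: |S_0| = 4, and 5·3^0 − 1 = 4.
Assume |S_j| = 5·3^j − 1.
Then |S_{j+1}| = 3|S_j| + 2 = 3(5·3^j − 1) + 2 = 5·3^{j+1} − 3 + 2 = 5·3^{j+1} − 1.
By induction, |S_m| = 5·3^m − 1 for all m ≥ 0.

|S_m| = 5·3^m − 1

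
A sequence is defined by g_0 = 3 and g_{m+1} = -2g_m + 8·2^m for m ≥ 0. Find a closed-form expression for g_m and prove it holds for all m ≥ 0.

Claim: g_m = (-2)^m + 2·2^m.

Base case: g_0 = 3, and (-2)^0 + 2·2^0 = 1 + 2 = 3.
Assume g_r = (-2)^r + 2·2^r for some r ≥ 0.
Then g_{r+1} = -2g_r + 8·2^r = -2·((-2)^r + 2·2^r) + 8·2^r = (-2)^{r+1} − 4·2^r + 8·2^r = (-2)^{r+1} + 4·2^r = (-2)^{r+1} + 2·2^{r+1}.
So the formula holds for r+1, and by induction g_m = (-2)^m + 2·2^m for all m ≥ 0.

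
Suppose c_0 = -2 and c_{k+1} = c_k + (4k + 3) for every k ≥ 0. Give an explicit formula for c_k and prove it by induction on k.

Claim: c_k = 2k^2 + k − 2.

Base case: c_0 = -2, and 2·0^2 + 0 − 2 = -2.
Assume c_m = 2m^2 + m − 2.
Then c_{m+1} = c_m + (4m + 3) = (2m^2 + m − 2) + (4m + 3) = 2m^2 + 5m + 1,
and 2·(m+1)^2 + (m+1) − 2 = 2m^2 + 5m + 1.
Hence c_k = 2k^2 + k − 2 for every k ≥ 0, by induction.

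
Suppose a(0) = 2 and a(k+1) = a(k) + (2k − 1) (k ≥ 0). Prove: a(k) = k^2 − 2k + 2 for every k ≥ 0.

Base case: a(0) = 2, and 0^2 − 2·0 + 2 = 2.
Assume a(j) = j^2 − 2j + 2.
Then a(j+1) = a(j) + (2j − 1) = (j^2 − 2j + 2) + (2j − 1) = j^2 + 1,
and (j+1)^2 − 2·(j+1) + 2 = j^2 + 1.
Hence a(k) = k^2 − 2k + 2 for every k ≥ 0, by induction.

a(k) = k^2 − 2k + 2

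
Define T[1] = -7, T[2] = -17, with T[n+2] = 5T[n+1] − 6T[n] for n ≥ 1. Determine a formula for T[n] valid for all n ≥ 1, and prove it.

Claim: T[n] = -3^n − 2·2^n.

Base cases: T[1] = -7 and -3^1 − 2·2^1 = -7; T[2] = -17 and -3^2 − 2·2^2 = -17.
Assume T[j] = -3^j − 2·2^j for all 1 ≤ j ≤ k, where k ≥ 2.
Then T[k+1] = 5T[k] − 6T[k−1] = 5·(-3^k − 2·2^k) − 6·(-3^{k−1} − 2·2^{k−1}) = -(5·3 − 6)3^{k−1} − 2·(5·2 − 6)2^{k−1} = -9·3^{k−1} − 8·2^{k−1} = -3^{k+1} − 2·2^{k+1}.
So the formula holds for k+1, and by strong induction T[n] = -3^n − 2·2^n for all n ≥ 1.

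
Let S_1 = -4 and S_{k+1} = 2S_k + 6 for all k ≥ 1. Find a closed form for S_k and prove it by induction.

Claim: S_k = 2^k − 6.

Base case: S_1 = -4, and 2^1 − 6 = 2 − 6 = -4.
Assume S_j = 2^j − 6 for some j ≥ 1.
Then S_{j+1} = 2S_j + 6 = 2·(2^j − 6) + 6 = 2^{j+1} − 12 + 6 = 2^{j+1} − 6.
Hence S_k = 2^k − 6 for every k ≥ 1, by induction.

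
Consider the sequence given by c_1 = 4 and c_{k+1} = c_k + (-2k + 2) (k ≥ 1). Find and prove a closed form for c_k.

Claim: c_k = -k^2 + 3k + 2.

Base case: c_1 = 4, and -1^2 + 3·1 + 2 = 4.
Assume c_m = -m^2 + 3m + 2.
Then c_{m+1} = c_m + (-2m + 2) = (-m^2 + 3m + 2) + (-2m + 2) = -m^2 + m + 4,
and -(m+1)^2 + 3·(m+1) + 2 = -m^2 + m + 4.
Hence c_k = -k^2 + 3k + 2 for every k ≥ 1, by induction.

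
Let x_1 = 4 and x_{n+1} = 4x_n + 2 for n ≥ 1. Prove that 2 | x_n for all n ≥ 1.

Base case: x_1 = 4 = 2·2, so 2 | x_1.
Assume 2 | x_k, so x_k = 2t for some integer t.
Then x_{k+1} = 4x_k + 2 = 4·(2t) + 2 = 2(4t + 1), so 2 | x_{k+1}.
By induction, 2 | x_n for all n ≥ 1.

2 | x_n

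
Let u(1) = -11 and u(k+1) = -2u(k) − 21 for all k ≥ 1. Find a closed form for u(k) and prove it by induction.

Claim: u(k) = 2·(-2)^k − 7.

Base case: u(1) = -11, and 2·(-2)^1 − 7 = -4 − 7 = -11.
Assume u(m) = 2·(-2)^m − 7 for some m ≥ 1.
Then u(m+1) = -2u(m) − 21 = -2·(2·(-2)^m − 7) − 21 = -4·(-2)^m + 14 − 21 = 2·(-2)^{m+1} − 7.
So the formula holds for m+1, and by induction u(k) = 2·(-2)^k − 7 for all k ≥ 1.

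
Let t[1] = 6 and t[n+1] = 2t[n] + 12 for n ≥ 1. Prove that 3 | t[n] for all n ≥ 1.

Base case: t[1] = 6 = 3·2, so 3 | t[1].
Assume 3 | t[j], so t[j] = 3s for some integer s.
Then t[j+1] = 2t[j] + 12 = 2·(3s) + 12 = 3(2s + 4), so 3 | t[j+1].
This completes the inductive step, so 3 | t[n] for all n ≥ 1.

3 | t[n]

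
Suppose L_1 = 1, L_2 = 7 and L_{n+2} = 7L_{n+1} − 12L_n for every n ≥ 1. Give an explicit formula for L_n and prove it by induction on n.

Claim: L_n = -3^n + 4^n.

Base cases: L_1 = 1 and -3^1 + 4^1 = 1; L_2 = 7 and -3^2 + 4^2 = 7.
Assume L_j = -3^j + 4^j for all 1 ≤ j ≤ m, where m ≥ 2.
Then L_{m+1} = 7L_m − 12L_{m−1} = 7·(-3^m + 4^m) − 12·(-3^{m−1} + 4^{m−1}) = -(7·3 − 12)3^{m−1} + (7·4 − 12)4^{m−1} = -9·3^{m−1} + 16·4^{m−1} = -3^{m+1} + 4^{m+1}.
This completes the inductive step, so L_n = -3^n + 4^n for all n ≥ 1.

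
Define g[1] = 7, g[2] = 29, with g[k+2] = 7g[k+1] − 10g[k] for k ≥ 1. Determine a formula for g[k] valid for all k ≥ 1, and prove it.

Claim: g[k] = 5^k + 2^k.

Base cases: g[1] = 7 and 5^1 + 2^1 = 7; g[2] = 29 and 5^2 + 2^2 = 29.
Assume g[j] = 5^j + 2^j for all 1 ≤ j ≤ r, where r ≥ 2.
Then g[r+1] = 7g[r] − 10g[r−1] = 7·(5^r + 2^r) − 10·(5^{r−1} + 2^{r−1}) = (7·5 − 10)5^{r−1} + (7·2 − 10)2^{r−1} = 25·5^{r−1} + 4·2^{r−1} = 5^{r+1} + 2^{r+1}.
Hence g[k] = 5^k + 2^k for every k ≥ 1, by strong induction.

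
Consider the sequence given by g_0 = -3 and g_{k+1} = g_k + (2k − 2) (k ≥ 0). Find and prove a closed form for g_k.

Claim: g_k = k^2 − 3k − 3.

Base case: g_0 = -3, and 0^2 − 3·0 − 3 = -3.
Assume g_j = j^2 − 3j − 3.
Then g_{j+1} = g_j + (2j − 2) = (j^2 − 3j − 3) + (2j − 2) = j^2 − j − 5,
and (j+1)^2 − 3·(j+1) − 3 = j^2 − j − 5.
This completes the inductive step, so g_k = k^2 − 3k − 3 for all k ≥ 0.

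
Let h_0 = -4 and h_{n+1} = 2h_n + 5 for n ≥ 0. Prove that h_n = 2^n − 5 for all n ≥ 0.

Base case: h_0 = -4, and 2^0 − 5 = 1 − 5 = -4.
Assume h_r = 2^r − 5 for some r ≥ 0.
Then h_{r+1} = 2h_r + 5 = 2·(2^r − 5) + 5 = 2^{r+1} − 10 + 5 = 2^{r+1} − 5.
This completes the inductive step, so h_n = 2^n − 5 for all n ≥ 0.

h_n = 2^n − 5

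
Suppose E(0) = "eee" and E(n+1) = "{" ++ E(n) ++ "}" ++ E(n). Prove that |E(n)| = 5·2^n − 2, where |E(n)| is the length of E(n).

Base case: |E(0)| = 3, and 5·2^0 − 2 = 3.
Assume |E(m)| = 5·2^m − 2.
Then |E(m+1)| = 1 + |E(m)| + 1 + |E(m)| = 2|E(m)| + 2 = 2(5·2^m − 2) + 2 = 5·2^{m+1} − 4 + 2 = 5·2^{m+1} − 2.
This completes the inductive step, so |E(n)| = 5·2^n − 2 for all n ≥ 0.

|E(n)| = 5·2^n − 2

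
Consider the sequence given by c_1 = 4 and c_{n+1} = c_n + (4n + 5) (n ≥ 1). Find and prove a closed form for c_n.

Claim: c_n = 2n^2 + 3n − 1.

Base case: c_1 = 4, and 2·1^2 + 3·1 − 1 = 4.
Assume c_r = 2r^2 + 3r − 1.
Then c_{r+1} = c_r + (4r + 5) = (2r^2 + 3r − 1) + (4r + 5) = 2r^2 + 7r + 4,
and 2·(r+1)^2 + 3·(r+1) − 1 = 2r^2 + 7r + 4.
Hence c_n = 2n^2 + 3n − 1 for every n ≥ 1, by induction.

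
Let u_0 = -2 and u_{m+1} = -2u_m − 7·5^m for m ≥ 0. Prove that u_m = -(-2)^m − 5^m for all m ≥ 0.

Base case: u_0 = -2, and -(-2)^0 − 5^0 = -1 − 1 = -2.
Assume u_j = -(-2)^j − 5^j for some j ≥ 0.
Then u_{j+1} = -2u_j − 7·5^j = -2·(-(-2)^j − 5^j) − 7·5^j = -(-2)^{j+1} + 2·5^j − 7·5^j = -(-2)^{j+1} − 5·5^j = -(-2)^{j+1} − 5^{j+1}.
By induction, u_m = -(-2)^m − 5^m for all m ≥ 0.

u_m = -(-2)^m − 5^m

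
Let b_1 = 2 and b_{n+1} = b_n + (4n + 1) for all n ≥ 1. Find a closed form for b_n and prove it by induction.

Claim: b_n = 2n^2 − n + 1.

Base case: b_1 = 2, and 2·1^2 − 1 + 1 = 2.
Assume b_r = 2r^2 − r + 1.
Then b_{r+1} = b_r + (4r + 1) = (2r^2 − r + 1) + (4r + 1) = 2r^2 + 3r + 2,
and 2·(r+1)^2 − (r+1) + 1 = 2r^2 + 3r + 2.
Hence b_n = 2n^2 − n + 1 for every n ≥ 1, by induction.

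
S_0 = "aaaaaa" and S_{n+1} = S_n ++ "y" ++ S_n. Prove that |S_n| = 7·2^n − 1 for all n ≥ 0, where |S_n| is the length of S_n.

Base case: |S_0| = 6, and 7·2^0 − 1 = 6.
Assume |S_j| = 7·2^j − 1.
Then |S_{j+1}| = |S_j| + 1 + |S_j| = 2|S_j| + 1 = 2(7·2^j − 1) + 1 = 7·2^{j+1} − 2 + 1 = 7·2^{j+1} − 1.
Hence |S_n| = 7·2^n − 1 for every n ≥ 0, by induction.

|S_n| = 7·2^n − 1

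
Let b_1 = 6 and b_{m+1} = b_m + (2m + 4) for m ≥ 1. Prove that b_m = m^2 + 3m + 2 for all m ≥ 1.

Base case: b_1 = 6, and 1^2 + 3·1 + 2 = 6.
Assume b_j = j^2 + 3j + 2.
Then b_{j+1} = b_j + (2j + 4) = (j^2 + 3j + 2) + (2j + 4) = j^2 + 5j + 6,
and (j+1)^2 + 3·(j+1) + 2 = j^2 + 5j + 6.
This completes the inductive step, so b_m = m^2 + 3m + 2 for all m ≥ 1.

b_m = m^2 + 3m + 2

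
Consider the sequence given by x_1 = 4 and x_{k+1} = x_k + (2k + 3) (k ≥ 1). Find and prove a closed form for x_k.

Claim: x_k = k^2 + 2k + 1.

Base case: x_1 = 4, and 1^2 + 2·1 + 1 = 4.
Assume x_j = j^2 + 2j + 1.
Then x_{j+1} = x_j + (2j + 3) = (j^2 + 2j + 1) + (2j + 3) = j^2 + 4j + 4,
and (j+1)^2 + 2·(j+1) + 1 = j^2 + 4j + 4.
By induction, x_k = k^2 + 2k + 1 for all k ≥ 1.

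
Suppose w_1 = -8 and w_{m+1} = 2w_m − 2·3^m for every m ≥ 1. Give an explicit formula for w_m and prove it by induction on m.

Claim: w_m = -2^m − 2·3^m.

Base case: w_1 = -8, and -2^1 − 2·3^1 = -2 − 6 = -8.
Assume w_k = -2^k − 2·3^k for some k ≥ 1.
Then w_{k+1} = 2w_k − 2·3^k = 2·(-2^k − 2·3^k) − 2·3^k = -2^{k+1} − 4·3^k − 2·3^k = -2^{k+1} − 6·3^k = -2^{k+1} − 2·3^{k+1}.
Hence w_m = -2^m − 2·3^m for every m ≥ 1, by induction.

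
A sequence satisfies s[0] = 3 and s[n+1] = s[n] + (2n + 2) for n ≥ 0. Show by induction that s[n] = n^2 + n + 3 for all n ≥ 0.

Base case: s[0] = 3, and 0^2 + 0 + 3 = 3.
Assume s[j] = j^2 + j + 3.
Then s[j+1] = s[j] + (2j + 2) = (j^2 + j + 3) + (2j + 2) = j^2 + 3j + 5,
and (j+1)^2 + (j+1) + 3 = j^2 + 3j + 5.
Hence s[n] = n^2 + n + 3 for every n ≥ 0, by induction.

s[n] = n^2 + n + 3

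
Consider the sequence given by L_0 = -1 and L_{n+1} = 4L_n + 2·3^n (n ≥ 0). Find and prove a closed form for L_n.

Claim: L_n = 4^n − 2·3^n.

Base case: L_0 = -1, and 4^0 − 2·3^0 = 1 − 2 = -1.
Assume L_r = 4^r − 2·3^r for some r ≥ 0.
Then L_{r+1} = 4L_r + 2·3^r = 4·(4^r − 2·3^r) + 2·3^r = 4^{r+1} − 8·3^r + 2·3^r = 4^{r+1} − 6·3^r = 4^{r+1} − 2·3^{r+1}.
This completes the inductive step, so L_n = 4^n − 2·3^n for all n ≥ 0.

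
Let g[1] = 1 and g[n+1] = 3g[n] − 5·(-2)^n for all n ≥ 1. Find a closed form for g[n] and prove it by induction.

Claim: g[n] = 3^n + (-2)^n.

Base case: g[1] = 1, and 3^1 + (-2)^1 = 3 − 2 = 1.
Assume g[k] = 3^k + (-2)^k for some k ≥ 1.
Then g[k+1] = 3g[k] − 5·(-2)^k = 3·(3^k + (-2)^k) − 5·(-2)^k = 3^{k+1} + 3·(-2)^k − 5·(-2)^k = 3^{k+1} − 2·(-2)^k = 3^{k+1} + (-2)^{k+1}.
By induction, g[n] = 3^n + (-2)^n for all n ≥ 1.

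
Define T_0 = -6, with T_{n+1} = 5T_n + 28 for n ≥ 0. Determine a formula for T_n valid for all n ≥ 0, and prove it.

Claim: T_n = 5^n − 7.

Base case: T_0 = -6, and 5^0 − 7 = 1 − 7 = -6.
Assume T_m = 5^m − 7 for some m ≥ 0.
Then T_{m+1} = 5T_m + 28 = 5·(5^m − 7) + 28 = 5^{m+1} − 35 + 28 = 5^{m+1} − 7.
This completes the inductive step, so T_n = 5^n − 7 for all n ≥ 0.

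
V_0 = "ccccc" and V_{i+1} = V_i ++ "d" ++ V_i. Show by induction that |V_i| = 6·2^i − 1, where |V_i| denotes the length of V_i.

Base case: |V_0| = 5, and 6·2^0 − 1 = 5.
Assume |V_j| = 6·2^j − 1.
Then |V_{j+1}| = |V_j| + 1 + |V_j| = 2|V_j| + 1 = 2(6·2^j − 1) + 1 = 6·2^{j+1} − 2 + 1 = 6·2^{j+1} − 1.
By induction, |V_i| = 6·2^i − 1 for all i ≥ 0.

|V_i| = 6·2^i − 1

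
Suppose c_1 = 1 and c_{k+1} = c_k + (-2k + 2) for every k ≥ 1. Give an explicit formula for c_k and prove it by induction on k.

Claim: c_k = -k^2 + 3k − 1.

Base case: c_1 = 1, and -1^2 + 3·1 − 1 = 1.
Assume c_j = -j^2 + 3j − 1.
Then c_{j+1} = c_j + (-2j + 2) = (-j^2 + 3j − 1) + (-2j + 2) = -j^2 + j + 1,
and -(j+1)^2 + 3·(j+1) − 1 = -j^2 + j + 1.
By induction, c_k = -k^2 + 3k − 1 for all k ≥ 1.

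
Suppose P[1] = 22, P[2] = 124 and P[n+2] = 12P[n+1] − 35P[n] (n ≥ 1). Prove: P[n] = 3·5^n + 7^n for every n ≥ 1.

Base cases: P[1] = 22 and 3·5^1 + 7^1 = 22; P[2] = 124 and 3·5^2 + 7^2 = 124.
Assume P[j] = 3·5^j + 7^j for all 1 ≤ j ≤ k, where k ≥ 2.
Then P[k+1] = 12P[k] − 35P[k−1] = 12·(3·5^k + 7^k) − 35·(3·5^{k−1} + 7^{k−1}) = 3·(12·5 − 35)5^{k−1} + (12·7 − 35)7^{k−1} = 75·5^{k−1} + 49·7^{k−1} = 3·5^{k+1} + 7^{k+1}.
Hence P[n] = 3·5^n + 7^n for every n ≥ 1, by strong induction.

P[n] = 3·5^n + 7^n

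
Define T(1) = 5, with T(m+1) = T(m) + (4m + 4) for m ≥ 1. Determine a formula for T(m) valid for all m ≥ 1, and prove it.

Claim: T(m) = 2m^2 + 2m + 1.

Base case: T(1) = 5, and 2·1^2 + 2·1 + 1 = 5.
Assume T(j) = 2j^2 + 2j + 1.
Then T(j+1) = T(j) + (4j + 4) = (2j^2 + 2j + 1) + (4j + 4) = 2j^2 + 6j + 5,
and 2·(j+1)^2 + 2·(j+1) + 1 = 2j^2 + 6j + 5.
Hence T(m) = 2m^2 + 2m + 1 for every m ≥ 1, by induction.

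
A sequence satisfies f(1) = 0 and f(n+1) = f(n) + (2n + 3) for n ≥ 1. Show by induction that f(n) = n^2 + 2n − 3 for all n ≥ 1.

Base case: f(1) = 0, and 1^2 + 2·1 − 3 = 0.
Assume f(k) = k^2 + 2k − 3.
Then f(k+1) = f(k) + (2k + 3) = (k^2 + 2k − 3) + (2k + 3) = k^2 + 4k,
and (k+1)^2 + 2·(k+1) − 3 = k^2 + 4k.
Hence f(n) = n^2 + 2n − 3 for every n ≥ 1, by induction.

f(n) = n^2 + 2n − 3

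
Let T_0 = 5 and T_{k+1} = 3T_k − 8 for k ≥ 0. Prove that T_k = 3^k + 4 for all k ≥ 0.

Base case: T_0 = 5, and 3^0 + 4 = 1 + 4 = 5.
Assume T_r = 3^r + 4 for some r ≥ 0.
Then T_{r+1} = 3T_r − 8 = 3·(3^r + 4) − 8 = 3^{r+1} + 12 − 8 = 3^{r+1} + 4.
Hence T_k = 3^k + 4 for every k ≥ 0, by induction.

T_k = 3^k + 4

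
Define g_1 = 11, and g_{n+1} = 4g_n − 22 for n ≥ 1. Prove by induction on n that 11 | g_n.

Base case: g_1 = 11 = 11·1, so 11 | g_1.
Assume 11 | g_j, so g_j = 11t for some integer t.
Then g_{j+1} = 4g_j − 22 = 4·(11t) − 22 = 11(4t − 2), so 11 | g_{j+1}.
Hence 11 | g_n for every n ≥ 1, by induction.

11 | g_n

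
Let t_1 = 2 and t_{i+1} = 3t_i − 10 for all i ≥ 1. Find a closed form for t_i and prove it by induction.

Claim: t_i = -3^i + 5.

Base case: t_1 = 2, and -3^1 + 5 = -3 + 5 = 2.
Assume t_r = -3^r + 5 for some r ≥ 1.
Then t_{r+1} = 3t_r − 10 = 3·(-3^r + 5) − 10 = -3^{r+1} + 15 − 10 = -3^{r+1} + 5.
This completes the inductive step, so t_i = -3^i + 5 for all i ≥ 1.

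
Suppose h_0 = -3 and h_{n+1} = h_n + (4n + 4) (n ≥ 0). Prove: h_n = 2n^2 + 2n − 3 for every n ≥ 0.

Base case: h_0 = -3, and 2·0^2 + 2·0 − 3 = -3.
Assume h_r = 2r^2 + 2r − 3.
Then h_{r+1} = h_r + (4r + 4) = (2r^2 + 2r − 3) + (4r + 4) = 2r^2 + 6r + 1,
and 2·(r+1)^2 + 2·(r+1) − 3 = 2r^2 + 6r + 1.
This completes the inductive step, so h_n = 2n^2 + 2n − 3 for all n ≥ 0.

h_n = 2n^2 + 2n − 3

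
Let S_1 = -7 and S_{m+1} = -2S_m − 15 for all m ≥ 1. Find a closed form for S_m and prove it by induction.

Claim: S_m = (-2)^m − 5.

Base case: S_1 = -7, and (-2)^1 − 5 = -2 − 5 = -7.
Assume S_r = (-2)^r − 5 for some r ≥ 1.
Then S_{r+1} = -2S_r − 15 = -2·((-2)^r − 5) − 15 = -2·(-2)^r + 10 − 15 = (-2)^{r+1} − 5.
So the formula holds for r+1, and by induction S_m = (-2)^m − 5 for all m ≥ 1.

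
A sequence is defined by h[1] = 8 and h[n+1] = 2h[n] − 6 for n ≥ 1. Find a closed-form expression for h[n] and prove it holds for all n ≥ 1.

Claim: h[n] = 2^n + 6.

Base case: h[1] = 8, and 2^1 + 6 = 2 + 6 = 8.
Assume h[j] = 2^j + 6 for some j ≥ 1.
Then h[j+1] = 2h[j] − 6 = 2·(2^j + 6) − 6 = 2^{j+1} + 12 − 6 = 2^{j+1} + 6.
By induction, h[n] = 2^n + 6 for all n ≥ 1.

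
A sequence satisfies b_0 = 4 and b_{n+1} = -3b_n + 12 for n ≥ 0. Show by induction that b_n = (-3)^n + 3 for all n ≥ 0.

Base case: b_0 = 4, and (-3)^0 + 3 = 1 + 3 = 4.
Assume b_k = (-3)^k + 3 for some k ≥ 0.
Then b_{k+1} = -3b_k + 12 = -3·((-3)^k + 3) + 12 = -3·(-3)^k − 9 + 12 = (-3)^{k+1} + 3.
Hence b_n = (-3)^n + 3 for every n ≥ 0, by induction.

b_n = (-3)^n + 3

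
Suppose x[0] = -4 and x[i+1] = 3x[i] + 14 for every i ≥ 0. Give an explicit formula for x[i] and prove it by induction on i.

Claim: x[i] = 3^{i+1} − 7.

Base case: x[0] = -4, and 3^{0+1} − 7 = 3 − 7 = -4.
Assume x[k] = 3^{k+1} − 7 for some k ≥ 0.
Then x[k+1] = 3x[k] + 14 = 3·(3^{k+1} − 7) + 14 = 3^{k+2} − 21 + 14 = 3^{k+2} − 7.
This completes the inductive step, so x[i] = 3^{i+1} − 7 for all i ≥ 0.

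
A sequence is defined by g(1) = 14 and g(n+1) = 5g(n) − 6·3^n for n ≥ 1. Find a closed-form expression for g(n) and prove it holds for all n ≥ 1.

Claim: g(n) = 5^n + 3·3^n.

Base case: g(1) = 14, and 5^1 + 3·3^1 = 5 + 9 = 14.
Assume g(k) = 5^k + 3·3^k for some k ≥ 1.
Then g(k+1) = 5g(k) − 6·3^k = 5·(5^k + 3·3^k) − 6·3^k = 5^{k+1} + 15·3^k − 6·3^k = 5^{k+1} + 9·3^k = 5^{k+1} + 3·3^{k+1}.
Hence g(n) = 5^n + 3·3^n for every n ≥ 1, by induction.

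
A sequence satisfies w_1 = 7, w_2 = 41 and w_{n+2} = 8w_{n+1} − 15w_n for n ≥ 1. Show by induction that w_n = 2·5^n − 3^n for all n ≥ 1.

Base cases: w_1 = 7 and 2·5^1 − 3^1 = 7; w_2 = 41 and 2·5^2 − 3^2 = 41.
Assume w_i = 2·5^i − 3^i for all 1 ≤ i ≤ j, where j ≥ 2.
Then w_{j+1} = 8w_j − 15w_{j−1} = 8·(2·5^j − 3^j) − 15·(2·5^{j−1} − 3^{j−1}) = 2·(8·5 − 15)5^{j−1} − (8·3 − 15)3^{j−1} = 50·5^{j−1} − 9·3^{j−1} = 2·5^{j+1} − 3^{j+1}.
So the formula holds for j+1, and by strong induction w_n = 2·5^n − 3^n for all n ≥ 1.

w_n = 2·5^n − 3^n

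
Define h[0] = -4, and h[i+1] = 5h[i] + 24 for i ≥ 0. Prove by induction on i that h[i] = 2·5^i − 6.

Base case: h[0] = -4, and 2·5^0 − 6 = 2 − 6 = -4.
Assume h[r] = 2·5^r − 6 for some r ≥ 0.
Then h[r+1] = 5h[r] + 24 = 5·(2·5^r − 6) + 24 = 10·5^r − 30 + 24 = 2·5^{r+1} − 6.
So the formula holds for r+1, and by induction h[i] = 2·5^i − 6 for all i ≥ 0.

h[i] = 2·5^i − 6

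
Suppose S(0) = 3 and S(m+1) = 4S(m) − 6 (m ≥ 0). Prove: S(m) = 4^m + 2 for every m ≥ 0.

Base case: S(0) = 3, and 4^0 + 2 = 1 + 2 = 3.
Assume S(j) = 4^j + 2 for some j ≥ 0.
Then S(j+1) = 4S(j) − 6 = 4·(4^j + 2) − 6 = 4^{j+1} + 8 − 6 = 4^{j+1} + 2.
This completes the inductive step, so S(m) = 4^m + 2 for all m ≥ 0.

S(m) = 4^m + 2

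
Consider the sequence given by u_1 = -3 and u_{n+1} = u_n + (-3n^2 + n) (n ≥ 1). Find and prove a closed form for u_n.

Claim: u_n = -n^3 + 2n^2 − n − 3.

Base case: u_1 = -3, and -1^3 + 2·1^2 − 1 − 3 = -3.
Assume u_k = -k^3 + 2k^2 − k − 3.
Then u_{k+1} = u_k + (-3k^2 + k) = (-k^3 + 2k^2 − k − 3) + (-3k^2 + k) = -k^3 − k^2 − 3,
and -(k+1)^3 + 2·(k+1)^2 − (k+1) − 3 = -k^3 − k^2 − 3.
By induction, u_n = -n^3 + 2n^2 − n − 3 for all n ≥ 1.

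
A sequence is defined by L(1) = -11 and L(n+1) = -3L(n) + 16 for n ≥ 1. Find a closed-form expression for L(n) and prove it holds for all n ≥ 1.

Claim: L(n) = 5·(-3)^n + 4.

Base case: L(1) = -11, and 5·(-3)^1 + 4 = -15 + 4 = -11.
Assume L(k) = 5·(-3)^k + 4 for some k ≥ 1.
Then L(k+1) = -3L(k) + 16 = -3·(5·(-3)^k + 4) + 16 = -15·(-3)^k − 12 + 16 = 5·(-3)^{k+1} + 4.
So the formula holds for k+1, and by induction L(n) = 5·(-3)^n + 4 for all n ≥ 1.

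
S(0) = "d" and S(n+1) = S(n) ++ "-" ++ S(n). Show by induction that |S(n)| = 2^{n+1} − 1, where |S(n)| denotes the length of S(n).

Base case: |S(0)| = 1, and 2^{0+1} − 1 = 1.
Assume |S(r)| = 2^{r+1} − 1.
Then |S(r+1)| = |S(r)| + 1 + |S(r)| = 2|S(r)| + 1 = 2(2^{r+1} − 1) + 1 = 2^{r+2} − 2 + 1 = 2^{r+2} − 1.
So the formula holds for r+1, and by induction |S(n)| = 2^{n+1} − 1 for all n ≥ 0.

|S(n)| = 2^{n+1} − 1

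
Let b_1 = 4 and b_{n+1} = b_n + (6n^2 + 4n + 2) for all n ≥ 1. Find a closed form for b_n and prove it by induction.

Claim: b_n = 2n^3 − n^2 + n + 2.

Base case: b_1 = 4, and 2·1^3 − 1^2 + 1 + 2 = 4.
Assume b_j = 2j^3 − j^2 + j + 2.
Then b_{j+1} = b_j + (6j^2 + 4j + 2) = (2j^3 − j^2 + j + 2) + (6j^2 + 4j + 2) = 2j^3 + 5j^2 + 5j + 4,
and 2·(j+1)^3 − (j+1)^2 + (j+1) + 2 = 2j^3 + 5j^2 + 5j + 4.
Hence b_n = 2n^3 − n^2 + n + 2 for every n ≥ 1, by induction.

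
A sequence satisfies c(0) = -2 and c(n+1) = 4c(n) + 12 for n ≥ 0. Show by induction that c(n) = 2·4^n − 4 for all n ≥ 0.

Base case: c(0) = -2, and 2·4^0 − 4 = 2 − 4 = -2.
Assume c(r) = 2·4^r − 4 for some r ≥ 0.
Then c(r+1) = 4c(r) + 12 = 4·(2·4^r − 4) + 12 = 8·4^r − 16 + 12 = 2·4^{r+1} − 4.
By induction, c(n) = 2·4^n − 4 for all n ≥ 0.

c(n) = 2·4^n − 4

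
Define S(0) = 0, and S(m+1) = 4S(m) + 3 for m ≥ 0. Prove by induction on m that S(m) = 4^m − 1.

Base case: S(0) = 0, and 4^0 − 1 = 1 − 1 = 0.
Assume S(r) = 4^r − 1 for some r ≥ 0.
Then S(r+1) = 4S(r) + 3 = 4·(4^r − 1) + 3 = 4^{r+1} − 4 + 3 = 4^{r+1} − 1.
This completes the inductive step, so S(m) = 4^m − 1 for all m ≥ 0.

S(m) = 4^m − 1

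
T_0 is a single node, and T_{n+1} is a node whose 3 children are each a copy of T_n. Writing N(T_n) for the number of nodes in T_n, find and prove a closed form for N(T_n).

Claim: N(T_n) = (3^{n+1} − 1)/2.

Base case: N(T_0) = 1, and (3^{0+1} − 1)/2 = 1.
Assume N(T_m) = (3^{m+1} − 1)/2.
Then N(T_{m+1}) = 1 + 3N(T_m) = 1 + 3·(3^{m+1} − 1)/2 = 1 + (3^{m+2} − 3)/2 = (2 + 3^{m+2} − 3)/2 = (3^{m+2} − 1)/2.
Hence N(T_n) = (3^{n+1} − 1)/2 for every n ≥ 0, by induction.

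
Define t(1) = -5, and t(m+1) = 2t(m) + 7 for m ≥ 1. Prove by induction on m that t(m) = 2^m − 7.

Base case: t(1) = -5, and 2^1 − 7 = 2 − 7 = -5.
Assume t(j) = 2^j − 7 for some j ≥ 1.
Then t(j+1) = 2t(j) + 7 = 2·(2^j − 7) + 7 = 2^{j+1} − 14 + 7 = 2^{j+1} − 7.
Hence t(m) = 2^m − 7 for every m ≥ 1, by induction.

t(m) = 2^m − 7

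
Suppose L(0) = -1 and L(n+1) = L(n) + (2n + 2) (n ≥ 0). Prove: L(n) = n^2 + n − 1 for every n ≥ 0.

Base case: L(0) = -1, and 0^2 + 0 − 1 = -1.
Assume L(r) = r^2 + r − 1.
Then L(r+1) = L(r) + (2r + 2) = (r^2 + r − 1) + (2r + 2) = r^2 + 3r + 1,
and (r+1)^2 + (r+1) − 1 = r^2 + 3r + 1.
By induction, L(n) = n^2 + n − 1 for all n ≥ 0.

L(n) = n^2 + n − 1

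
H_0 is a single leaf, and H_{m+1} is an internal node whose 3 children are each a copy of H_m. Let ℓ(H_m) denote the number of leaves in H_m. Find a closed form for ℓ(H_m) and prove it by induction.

Claim: ℓ(H_m) = 3^m.

Base case: ℓ(H_0) = 1, and 3^0 = 1.
Assume ℓ(H_r) = 3^r.
Then ℓ(H_{r+1}) = 3·ℓ(H_r) = 3·3^r = 3^{r+1}.
By induction, ℓ(H_m) = 3^m for all m ≥ 0.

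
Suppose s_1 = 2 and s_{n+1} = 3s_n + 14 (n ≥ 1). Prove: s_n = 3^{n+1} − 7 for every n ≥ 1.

Base case: s_1 = 2, and 3^{1+1} − 7 = 9 − 7 = 2.
Assume s_k = 3^{k+1} − 7 for some k ≥ 1.
Then s_{k+1} = 3s_k + 14 = 3·(3^{k+1} − 7) + 14 = 3^{k+2} − 21 + 14 = 3^{k+2} − 7.
By induction, s_n = 3^{n+1} − 7 for all n ≥ 1.

s_n = 3^{n+1} − 7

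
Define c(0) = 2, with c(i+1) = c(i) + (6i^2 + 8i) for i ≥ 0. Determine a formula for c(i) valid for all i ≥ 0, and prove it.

Claim: c(i) = 2i^3 + i^2 − 3i + 2.

Base case: c(0) = 2, and 2·0^3 + 0^2 − 3·0 + 2 = 2.
Assume c(r) = 2r^3 + r^2 − 3r + 2.
Then c(r+1) = c(r) + (6r^2 + 8r) = (2r^3 + r^2 − 3r + 2) + (6r^2 + 8r) = 2r^3 + 7r^2 + 5r + 2,
and 2·(r+1)^3 + (r+1)^2 − 3·(r+1) + 2 = 2r^3 + 7r^2 + 5r + 2.
This completes the inductive step, so c(i) = 2i^3 + i^2 − 3i + 2 for all i ≥ 0.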